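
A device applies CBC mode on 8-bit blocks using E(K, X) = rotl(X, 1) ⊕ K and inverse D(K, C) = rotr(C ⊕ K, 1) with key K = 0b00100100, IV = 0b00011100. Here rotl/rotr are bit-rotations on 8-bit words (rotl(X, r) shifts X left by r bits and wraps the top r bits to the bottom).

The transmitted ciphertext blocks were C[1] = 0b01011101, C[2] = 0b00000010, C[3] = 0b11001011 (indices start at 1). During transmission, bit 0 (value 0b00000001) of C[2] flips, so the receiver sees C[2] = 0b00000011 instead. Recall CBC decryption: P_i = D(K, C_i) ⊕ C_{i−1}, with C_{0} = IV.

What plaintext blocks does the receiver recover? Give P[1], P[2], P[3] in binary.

P[1] = 0b10100000, P[2] = 0b11001110, P[3] = 0b11110100

Only C[2] changed, to 0b00000011. In CBC, a change in C_i garbles P_i and flips the same bit in P_{i+1}. Decrypting the received ciphertext:
P[1]: D(K, 0b01011101) = 0b10111100; 0b10111100 ⊕ 0b00011100 = 0b10100000.
P[2]: D(K, 0b00000011) = 0b10010011; 0b10010011 ⊕ 0b01011101 = 0b11001110.
P[3]: D(K, 0b11001011) = 0b11110111; 0b11110111 ⊕ 0b00000011 = 0b11110100.
Blocks that differ from the original plaintext: P[2], P[3].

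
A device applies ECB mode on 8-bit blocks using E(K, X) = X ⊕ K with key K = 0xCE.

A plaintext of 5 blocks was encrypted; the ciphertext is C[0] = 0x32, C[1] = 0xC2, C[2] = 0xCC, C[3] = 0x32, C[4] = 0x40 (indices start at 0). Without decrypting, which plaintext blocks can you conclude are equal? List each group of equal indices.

ECB encrypts each block independently with the same key, so equal ciphertext blocks imply equal plaintext blocks.
C[0] = C[3] = 0x32, so P[0] = P[3].

P[0] = P[3]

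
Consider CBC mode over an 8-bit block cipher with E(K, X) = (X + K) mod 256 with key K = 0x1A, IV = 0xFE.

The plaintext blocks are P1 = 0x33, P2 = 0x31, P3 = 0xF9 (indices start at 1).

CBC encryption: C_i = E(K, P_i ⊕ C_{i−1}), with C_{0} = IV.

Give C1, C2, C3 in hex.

C1 = 0xE7, C2 = 0xF0, C3 = 0x23

C1: P1 ⊕ 0xFE = 0xCD; E(K, 0xCD) = 0xE7.
C2: P2 ⊕ 0xE7 = 0xD6; E(K, 0xD6) = 0xF0.
C3: P3 ⊕ 0xF0 = 0x09; E(K, 0x09) = 0x23.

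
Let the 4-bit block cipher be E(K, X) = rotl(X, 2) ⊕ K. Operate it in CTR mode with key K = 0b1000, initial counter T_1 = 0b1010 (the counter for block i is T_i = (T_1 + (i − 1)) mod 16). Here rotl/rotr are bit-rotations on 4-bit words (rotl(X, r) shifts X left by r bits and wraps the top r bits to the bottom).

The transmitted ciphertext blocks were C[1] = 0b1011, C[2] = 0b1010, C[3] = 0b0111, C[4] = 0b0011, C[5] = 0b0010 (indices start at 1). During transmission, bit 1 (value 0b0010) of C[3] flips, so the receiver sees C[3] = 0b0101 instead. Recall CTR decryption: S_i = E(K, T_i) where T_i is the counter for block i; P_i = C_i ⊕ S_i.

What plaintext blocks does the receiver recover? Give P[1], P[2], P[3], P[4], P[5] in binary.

P[1] = 0b1001, P[2] = 0b1100, P[3] = 0b1110, P[4] = 0b1100, P[5] = 0b0001

Only C[3] changed, to 0b0101. In CTR, a change in C_i flips the same bit in P_i only; the keystream is unaffected. Decrypting the received ciphertext:
P[1]: T = 0b1010, S = E(K, T) = 0b0010; 0b1011 ⊕ 0b0010 = 0b1001.
P[2]: T = 0b1011, S = E(K, T) = 0b0110; 0b1010 ⊕ 0b0110 = 0b1100.
P[3]: T = 0b1100, S = E(K, T) = 0b1011; 0b0101 ⊕ 0b1011 = 0b1110.
P[4]: T = 0b1101, S = E(K, T) = 0b1111; 0b0011 ⊕ 0b1111 = 0b1100.
P[5]: T = 0b1110, S = E(K, T) = 0b0011; 0b0010 ⊕ 0b0011 = 0b0001.
Blocks that differ from the original plaintext: P[3].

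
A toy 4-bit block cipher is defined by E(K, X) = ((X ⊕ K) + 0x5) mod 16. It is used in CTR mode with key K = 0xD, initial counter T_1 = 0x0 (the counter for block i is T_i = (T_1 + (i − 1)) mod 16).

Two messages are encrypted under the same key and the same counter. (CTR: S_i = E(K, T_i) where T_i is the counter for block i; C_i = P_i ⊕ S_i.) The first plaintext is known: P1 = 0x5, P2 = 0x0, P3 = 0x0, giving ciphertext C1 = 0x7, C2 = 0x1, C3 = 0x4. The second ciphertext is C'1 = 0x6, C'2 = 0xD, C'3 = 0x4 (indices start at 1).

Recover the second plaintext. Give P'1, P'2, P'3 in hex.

P'1 = 0x4, P'2 = 0xC, P'3 = 0x0

In CTR with a reused counter, both messages share the same keystream S_i, so C_i ⊕ C'_i = P_i ⊕ P'_i and thus P'_i = P_i ⊕ C_i ⊕ C'_i.
P'1: 0x5 ⊕ 0x7 ⊕ 0x6 = 0x4.
P'2: 0x0 ⊕ 0x1 ⊕ 0xD = 0xC.
P'3: 0x0 ⊕ 0x4 ⊕ 0x4 = 0x0.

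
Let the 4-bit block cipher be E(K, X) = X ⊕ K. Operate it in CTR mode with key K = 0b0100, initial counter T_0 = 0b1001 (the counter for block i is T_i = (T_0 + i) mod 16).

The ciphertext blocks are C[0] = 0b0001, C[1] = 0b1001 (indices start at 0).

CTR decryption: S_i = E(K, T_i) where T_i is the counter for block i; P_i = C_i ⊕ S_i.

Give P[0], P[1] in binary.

P[0] = 0b1100, P[1] = 0b0111

P[0]: T = 0b1001, S = E(K, T) = 0b1101; 0b0001 ⊕ 0b1101 = 0b1100.
P[1]: T = 0b1010, S = E(K, T) = 0b1110; 0b1001 ⊕ 0b1110 = 0b0111.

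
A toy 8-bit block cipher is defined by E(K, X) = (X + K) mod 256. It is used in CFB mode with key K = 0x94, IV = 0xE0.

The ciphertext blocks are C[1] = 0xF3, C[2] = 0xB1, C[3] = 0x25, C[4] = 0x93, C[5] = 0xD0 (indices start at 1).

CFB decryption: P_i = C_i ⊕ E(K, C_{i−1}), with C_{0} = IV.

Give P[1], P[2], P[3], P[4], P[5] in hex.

P[1] = 0x87, P[2] = 0x36, P[3] = 0x60, P[4] = 0x2A, P[5] = 0xF7

P[1]: E(K, 0xE0) = 0x74; 0xF3 ⊕ 0x74 = 0x87.
P[2]: E(K, 0xF3) = 0x87; 0xB1 ⊕ 0x87 = 0x36.
P[3]: E(K, 0xB1) = 0x45; 0x25 ⊕ 0x45 = 0x60.
P[4]: E(K, 0x25) = 0xB9; 0x93 ⊕ 0xB9 = 0x2A.
P[5]: E(K, 0x93) = 0x27; 0xD0 ⊕ 0x27 = 0xF7.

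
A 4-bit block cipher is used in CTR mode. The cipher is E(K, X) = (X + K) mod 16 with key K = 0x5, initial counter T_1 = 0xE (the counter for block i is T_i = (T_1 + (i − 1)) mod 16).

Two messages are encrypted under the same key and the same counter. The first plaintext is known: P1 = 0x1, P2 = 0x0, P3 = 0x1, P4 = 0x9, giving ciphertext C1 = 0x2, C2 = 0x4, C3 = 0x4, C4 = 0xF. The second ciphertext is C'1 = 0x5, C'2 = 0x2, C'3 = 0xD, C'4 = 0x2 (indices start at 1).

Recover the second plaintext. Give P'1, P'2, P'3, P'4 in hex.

In CTR with a reused counter, both messages share the same keystream S_i, so C_i ⊕ C'_i = P_i ⊕ P'_i and thus P'_i = P_i ⊕ C_i ⊕ C'_i.
P'1: 0x1 ⊕ 0x2 ⊕ 0x5 = 0x6.
P'2: 0x0 ⊕ 0x4 ⊕ 0x2 = 0x6.
P'3: 0x1 ⊕ 0x4 ⊕ 0xD = 0x8.
P'4: 0x9 ⊕ 0xF ⊕ 0x2 = 0x4.

P'1 = 0x6, P'2 = 0x6, P'3 = 0x8, P'4 = 0x4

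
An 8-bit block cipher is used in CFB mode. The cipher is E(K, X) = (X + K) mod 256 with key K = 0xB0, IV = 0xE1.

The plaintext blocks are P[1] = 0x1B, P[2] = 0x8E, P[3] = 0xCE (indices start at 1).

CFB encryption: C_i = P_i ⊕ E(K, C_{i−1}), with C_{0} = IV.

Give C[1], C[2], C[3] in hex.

C[1]: E(K, 0xE1) = 0x91; 0x1B ⊕ 0x91 = 0x8A.
C[2]: E(K, 0x8A) = 0x3A; 0x8E ⊕ 0x3A = 0xB4.
C[3]: E(K, 0xB4) = 0x64; 0xCE ⊕ 0x64 = 0xAA.

C[1] = 0x8A, C[2] = 0xB4, C[3] = 0xAA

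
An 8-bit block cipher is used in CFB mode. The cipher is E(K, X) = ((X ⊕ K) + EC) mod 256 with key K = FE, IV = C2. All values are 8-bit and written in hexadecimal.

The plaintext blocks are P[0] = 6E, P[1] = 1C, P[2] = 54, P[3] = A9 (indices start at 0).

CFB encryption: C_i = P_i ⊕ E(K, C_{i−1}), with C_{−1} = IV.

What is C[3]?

C[3] = 2D

C[0]: E(K, C2) = 28; 6E ⊕ 28 = 46.
C[1]: E(K, 46) = A4; 1C ⊕ A4 = B8.
C[2]: E(K, B8) = 32; 54 ⊕ 32 = 66.
C[3]: E(K, 66) = 84; A9 ⊕ 84 = 2D.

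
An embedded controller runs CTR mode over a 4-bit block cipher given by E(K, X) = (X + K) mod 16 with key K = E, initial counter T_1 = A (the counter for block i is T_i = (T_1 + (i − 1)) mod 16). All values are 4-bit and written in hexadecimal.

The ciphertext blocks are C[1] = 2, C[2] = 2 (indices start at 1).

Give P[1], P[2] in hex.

CTR decryption: S_i = E(K, T_i) where T_i is the counter for block i; P_i = C_i ⊕ S_i.
P[1]: T = A, S = E(K, T) = 8; 2 ⊕ 8 = A.
P[2]: T = B, S = E(K, T) = 9; 2 ⊕ 9 = B.

P[1] = A, P[2] = B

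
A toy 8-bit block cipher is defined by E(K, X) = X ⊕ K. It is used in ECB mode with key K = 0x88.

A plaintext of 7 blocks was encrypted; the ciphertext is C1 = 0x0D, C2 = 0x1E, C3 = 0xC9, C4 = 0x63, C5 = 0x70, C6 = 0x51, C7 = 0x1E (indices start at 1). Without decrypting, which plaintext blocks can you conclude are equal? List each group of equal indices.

P2 = P7

ECB encrypts each block independently with the same key, so equal ciphertext blocks imply equal plaintext blocks.
C2 = C7 = 0x1E, so P2 = P7.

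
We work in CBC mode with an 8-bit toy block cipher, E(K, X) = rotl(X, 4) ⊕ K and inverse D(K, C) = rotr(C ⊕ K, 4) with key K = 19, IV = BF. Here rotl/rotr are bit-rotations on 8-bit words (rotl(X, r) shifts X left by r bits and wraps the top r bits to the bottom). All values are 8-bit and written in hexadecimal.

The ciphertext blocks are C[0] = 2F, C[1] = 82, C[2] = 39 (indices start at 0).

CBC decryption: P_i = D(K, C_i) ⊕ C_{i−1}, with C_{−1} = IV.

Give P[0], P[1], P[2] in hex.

P[0]: D(K, 2F) = 63; 63 ⊕ BF = DC.
P[1]: D(K, 82) = B9; B9 ⊕ 2F = 96.
P[2]: D(K, 39) = 02; 02 ⊕ 82 = 80.

P[0] = DC, P[1] = 96, P[2] = 80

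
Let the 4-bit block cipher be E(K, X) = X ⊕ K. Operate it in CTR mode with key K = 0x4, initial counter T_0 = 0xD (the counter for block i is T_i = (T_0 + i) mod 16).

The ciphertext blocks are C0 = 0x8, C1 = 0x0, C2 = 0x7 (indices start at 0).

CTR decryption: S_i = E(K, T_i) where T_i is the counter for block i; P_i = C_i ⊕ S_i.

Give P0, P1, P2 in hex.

P0 = 0x1, P1 = 0xA, P2 = 0xC

P0: T = 0xD, S = E(K, T) = 0x9; 0x8 ⊕ 0x9 = 0x1.
P1: T = 0xE, S = E(K, T) = 0xA; 0x0 ⊕ 0xA = 0xA.
P2: T = 0xF, S = E(K, T) = 0xB; 0x7 ⊕ 0xB = 0xC.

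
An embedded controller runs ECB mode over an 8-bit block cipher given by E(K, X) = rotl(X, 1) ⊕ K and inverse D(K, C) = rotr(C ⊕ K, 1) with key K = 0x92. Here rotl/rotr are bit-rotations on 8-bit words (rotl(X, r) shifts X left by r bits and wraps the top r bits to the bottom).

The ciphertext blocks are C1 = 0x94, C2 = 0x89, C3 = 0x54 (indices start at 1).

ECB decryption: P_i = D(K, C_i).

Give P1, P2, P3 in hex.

P1 = 0x03, P2 = 0x8D, P3 = 0x63

P1: D(K, 0x94) = 0x03.
P2: D(K, 0x89) = 0x8D.
P3: D(K, 0x54) = 0x63.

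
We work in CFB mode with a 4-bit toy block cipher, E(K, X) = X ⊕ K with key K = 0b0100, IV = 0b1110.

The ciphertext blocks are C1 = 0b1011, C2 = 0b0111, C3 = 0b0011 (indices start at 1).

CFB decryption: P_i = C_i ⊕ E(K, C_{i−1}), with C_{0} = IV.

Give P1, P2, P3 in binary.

P1: E(K, 0b1110) = 0b1010; 0b1011 ⊕ 0b1010 = 0b0001.
P2: E(K, 0b1011) = 0b1111; 0b0111 ⊕ 0b1111 = 0b1000.
P3: E(K, 0b0111) = 0b0011; 0b0011 ⊕ 0b0011 = 0b0000.

P1 = 0b0001, P2 = 0b1000, P3 = 0b0000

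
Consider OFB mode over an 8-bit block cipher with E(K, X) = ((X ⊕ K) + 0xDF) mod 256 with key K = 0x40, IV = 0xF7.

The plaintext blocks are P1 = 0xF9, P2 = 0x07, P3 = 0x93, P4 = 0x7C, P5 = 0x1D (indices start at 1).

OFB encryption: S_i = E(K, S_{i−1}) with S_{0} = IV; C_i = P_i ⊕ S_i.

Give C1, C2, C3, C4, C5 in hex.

C1: S = E(K, 0xF7) = 0x96; 0xF9 ⊕ 0x96 = 0x6F.
C2: S = E(K, 0x96) = 0xB5; 0x07 ⊕ 0xB5 = 0xB2.
C3: S = E(K, 0xB5) = 0xD4; 0x93 ⊕ 0xD4 = 0x47.
C4: S = E(K, 0xD4) = 0x73; 0x7C ⊕ 0x73 = 0x0F.
C5: S = E(K, 0x73) = 0x12; 0x1D ⊕ 0x12 = 0x0F.

C1 = 0x6F, C2 = 0xB2, C3 = 0x47, C4 = 0x0F, C5 = 0x0F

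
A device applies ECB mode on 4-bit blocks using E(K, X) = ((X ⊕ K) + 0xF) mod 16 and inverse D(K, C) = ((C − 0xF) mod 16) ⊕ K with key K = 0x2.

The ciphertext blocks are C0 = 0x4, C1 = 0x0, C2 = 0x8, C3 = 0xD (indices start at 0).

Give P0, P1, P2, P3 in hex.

ECB decryption: P_i = D(K, C_i).
P0: D(K, 0x4) = 0x7.
P1: D(K, 0x0) = 0x3.
P2: D(K, 0x8) = 0xB.
P3: D(K, 0xD) = 0xC.

P0 = 0x7, P1 = 0x3, P2 = 0xB, P3 = 0xC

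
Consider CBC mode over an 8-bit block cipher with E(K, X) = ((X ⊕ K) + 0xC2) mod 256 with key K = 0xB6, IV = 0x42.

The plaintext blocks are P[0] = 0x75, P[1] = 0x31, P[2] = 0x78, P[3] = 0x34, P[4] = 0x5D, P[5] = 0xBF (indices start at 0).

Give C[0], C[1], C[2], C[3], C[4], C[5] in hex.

CBC encryption: C_i = E(K, P_i ⊕ C_{i−1}), with C_{−1} = IV.
C[0]: P[0] ⊕ 0x42 = 0x37; E(K, 0x37) = 0x43.
C[1]: P[1] ⊕ 0x43 = 0x72; E(K, 0x72) = 0x86.
C[2]: P[2] ⊕ 0x86 = 0xFE; E(K, 0xFE) = 0x0A.
C[3]: P[3] ⊕ 0x0A = 0x3E; E(K, 0x3E) = 0x4A.
C[4]: P[4] ⊕ 0x4A = 0x17; E(K, 0x17) = 0x63.
C[5]: P[5] ⊕ 0x63 = 0xDC; E(K, 0xDC) = 0x2C.

C[0] = 0x43, C[1] = 0x86, C[2] = 0x0A, C[3] = 0x4A, C[4] = 0x63, C[5] = 0x2C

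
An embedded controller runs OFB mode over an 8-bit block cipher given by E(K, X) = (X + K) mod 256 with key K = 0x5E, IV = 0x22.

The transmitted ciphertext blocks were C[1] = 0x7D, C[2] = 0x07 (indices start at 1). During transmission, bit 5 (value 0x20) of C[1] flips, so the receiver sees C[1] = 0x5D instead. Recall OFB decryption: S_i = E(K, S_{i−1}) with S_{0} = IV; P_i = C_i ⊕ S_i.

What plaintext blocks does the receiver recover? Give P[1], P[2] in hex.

P[1] = 0xDD, P[2] = 0xD9

Only C[1] changed, to 0x5D. In OFB, a change in C_i flips the same bit in P_i only; the keystream is unaffected. Decrypting the received ciphertext:
P[1]: S = E(K, 0x22) = 0x80; 0x5D ⊕ 0x80 = 0xDD.
P[2]: S = E(K, 0x80) = 0xDE; 0x07 ⊕ 0xDE = 0xD9.
Blocks that differ from the original plaintext: P[1].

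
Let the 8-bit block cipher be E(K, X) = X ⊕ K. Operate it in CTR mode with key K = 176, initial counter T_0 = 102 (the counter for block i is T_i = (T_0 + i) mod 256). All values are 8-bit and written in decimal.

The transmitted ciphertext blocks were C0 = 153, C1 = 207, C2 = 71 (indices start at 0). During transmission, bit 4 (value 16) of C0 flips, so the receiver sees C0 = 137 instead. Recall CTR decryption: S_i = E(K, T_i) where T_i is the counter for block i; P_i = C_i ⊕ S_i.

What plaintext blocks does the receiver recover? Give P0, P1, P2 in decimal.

P0 = 95, P1 = 24, P2 = 159

Only C0 changed, to 137. In CTR, a change in C_i flips the same bit in P_i only; the keystream is unaffected. Decrypting the received ciphertext:
P0: T = 102, S = E(K, T) = 214; 137 ⊕ 214 = 95.
P1: T = 103, S = E(K, T) = 215; 207 ⊕ 215 = 24.
P2: T = 104, S = E(K, T) = 216; 71 ⊕ 216 = 159.
Blocks that differ from the original plaintext: P0.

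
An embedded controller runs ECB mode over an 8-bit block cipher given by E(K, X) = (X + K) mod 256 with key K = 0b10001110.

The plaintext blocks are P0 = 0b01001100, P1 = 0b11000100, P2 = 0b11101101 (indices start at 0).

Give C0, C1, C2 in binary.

ECB encryption: C_i = E(K, P_i).
C0: E(K, 0b01001100) = 0b11011010.
C1: E(K, 0b11000100) = 0b01010010.
C2: E(K, 0b11101101) = 0b01111011.

C0 = 0b11011010, C1 = 0b01010010, C2 = 0b01111011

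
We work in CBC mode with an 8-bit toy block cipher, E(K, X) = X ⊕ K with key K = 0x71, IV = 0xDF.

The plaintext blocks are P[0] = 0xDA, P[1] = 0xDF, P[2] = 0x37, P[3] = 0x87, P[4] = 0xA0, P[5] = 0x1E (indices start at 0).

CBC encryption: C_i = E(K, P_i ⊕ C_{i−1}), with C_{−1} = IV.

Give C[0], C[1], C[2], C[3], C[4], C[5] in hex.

C[0]: P[0] ⊕ 0xDF = 0x05; E(K, 0x05) = 0x74.
C[1]: P[1] ⊕ 0x74 = 0xAB; E(K, 0xAB) = 0xDA.
C[2]: P[2] ⊕ 0xDA = 0xED; E(K, 0xED) = 0x9C.
C[3]: P[3] ⊕ 0x9C = 0x1B; E(K, 0x1B) = 0x6A.
C[4]: P[4] ⊕ 0x6A = 0xCA; E(K, 0xCA) = 0xBB.
C[5]: P[5] ⊕ 0xBB = 0xA5; E(K, 0xA5) = 0xD4.

C[0] = 0x74, C[1] = 0xDA, C[2] = 0x9C, C[3] = 0x6A, C[4] = 0xBB, C[5] = 0xD4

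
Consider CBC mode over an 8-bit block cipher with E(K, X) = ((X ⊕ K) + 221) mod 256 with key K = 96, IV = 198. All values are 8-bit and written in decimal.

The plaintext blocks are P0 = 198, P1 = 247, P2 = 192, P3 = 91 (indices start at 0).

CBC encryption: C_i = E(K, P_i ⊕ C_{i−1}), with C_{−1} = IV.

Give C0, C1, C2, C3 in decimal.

C0: P0 ⊕ 198 = 0; E(K, 0) = 61.
C1: P1 ⊕ 61 = 202; E(K, 202) = 135.
C2: P2 ⊕ 135 = 71; E(K, 71) = 4.
C3: P3 ⊕ 4 = 95; E(K, 95) = 28.

C0 = 61, C1 = 135, C2 = 4, C3 = 28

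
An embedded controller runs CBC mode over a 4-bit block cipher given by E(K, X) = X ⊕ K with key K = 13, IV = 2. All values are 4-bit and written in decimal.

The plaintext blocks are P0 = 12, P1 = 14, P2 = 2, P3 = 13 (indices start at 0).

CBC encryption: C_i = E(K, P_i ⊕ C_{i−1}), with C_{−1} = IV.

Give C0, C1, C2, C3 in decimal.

C0: P0 ⊕ 2 = 14; E(K, 14) = 3.
C1: P1 ⊕ 3 = 13; E(K, 13) = 0.
C2: P2 ⊕ 0 = 2; E(K, 2) = 15.
C3: P3 ⊕ 15 = 2; E(K, 2) = 15.

C0 = 3, C1 = 0, C2 = 15, C3 = 15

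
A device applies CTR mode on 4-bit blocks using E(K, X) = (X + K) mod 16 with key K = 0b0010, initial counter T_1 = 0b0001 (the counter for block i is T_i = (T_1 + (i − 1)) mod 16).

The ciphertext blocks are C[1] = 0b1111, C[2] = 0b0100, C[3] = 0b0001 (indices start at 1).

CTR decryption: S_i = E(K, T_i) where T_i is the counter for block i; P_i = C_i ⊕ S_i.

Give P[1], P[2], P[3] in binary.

P[1] = 0b1100, P[2] = 0b0000, P[3] = 0b0100

P[1]: T = 0b0001, S = E(K, T) = 0b0011; 0b1111 ⊕ 0b0011 = 0b1100.
P[2]: T = 0b0010, S = E(K, T) = 0b0100; 0b0100 ⊕ 0b0100 = 0b0000.
P[3]: T = 0b0011, S = E(K, T) = 0b0101; 0b0001 ⊕ 0b0101 = 0b0100.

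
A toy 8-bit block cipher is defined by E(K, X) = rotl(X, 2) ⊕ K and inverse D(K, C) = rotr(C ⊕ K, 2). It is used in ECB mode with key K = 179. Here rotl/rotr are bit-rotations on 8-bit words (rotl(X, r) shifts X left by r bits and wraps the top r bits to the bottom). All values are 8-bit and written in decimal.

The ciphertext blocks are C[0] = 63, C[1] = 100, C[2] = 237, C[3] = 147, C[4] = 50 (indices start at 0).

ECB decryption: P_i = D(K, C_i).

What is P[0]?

P[0]: D(K, 63) = 35.

P[0] = 35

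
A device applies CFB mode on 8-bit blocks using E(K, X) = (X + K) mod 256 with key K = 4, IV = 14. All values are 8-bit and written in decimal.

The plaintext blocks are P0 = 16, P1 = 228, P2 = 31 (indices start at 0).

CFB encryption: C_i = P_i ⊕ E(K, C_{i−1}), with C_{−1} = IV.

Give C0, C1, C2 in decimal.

C0 = 2, C1 = 226, C2 = 249

C0: E(K, 14) = 18; 16 ⊕ 18 = 2.
C1: E(K, 2) = 6; 228 ⊕ 6 = 226.
C2: E(K, 226) = 230; 31 ⊕ 230 = 249.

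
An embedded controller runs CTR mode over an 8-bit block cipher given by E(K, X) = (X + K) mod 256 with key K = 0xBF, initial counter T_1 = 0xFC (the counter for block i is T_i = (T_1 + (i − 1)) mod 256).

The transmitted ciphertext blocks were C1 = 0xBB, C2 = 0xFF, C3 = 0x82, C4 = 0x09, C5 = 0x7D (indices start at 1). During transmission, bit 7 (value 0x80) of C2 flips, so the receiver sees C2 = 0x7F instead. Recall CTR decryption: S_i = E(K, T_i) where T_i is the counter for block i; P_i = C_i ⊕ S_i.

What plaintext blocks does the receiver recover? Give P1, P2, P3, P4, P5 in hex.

Only C2 changed, to 0x7F. In CTR, a change in C_i flips the same bit in P_i only; the keystream is unaffected. Decrypting the received ciphertext:
P1: T = 0xFC, S = E(K, T) = 0xBB; 0xBB ⊕ 0xBB = 0x00.
P2: T = 0xFD, S = E(K, T) = 0xBC; 0x7F ⊕ 0xBC = 0xC3.
P3: T = 0xFE, S = E(K, T) = 0xBD; 0x82 ⊕ 0xBD = 0x3F.
P4: T = 0xFF, S = E(K, T) = 0xBE; 0x09 ⊕ 0xBE = 0xB7.
P5: T = 0x00, S = E(K, T) = 0xBF; 0x7D ⊕ 0xBF = 0xC2.
Blocks that differ from the original plaintext: P2.

P1 = 0x00, P2 = 0xC3, P3 = 0x3F, P4 = 0xB7, P5 = 0xC2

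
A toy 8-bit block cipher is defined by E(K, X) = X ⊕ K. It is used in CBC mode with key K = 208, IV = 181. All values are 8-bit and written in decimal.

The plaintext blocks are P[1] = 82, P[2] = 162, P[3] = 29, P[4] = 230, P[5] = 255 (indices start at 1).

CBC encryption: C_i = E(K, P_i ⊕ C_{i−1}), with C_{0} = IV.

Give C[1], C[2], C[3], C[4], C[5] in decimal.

C[1]: P[1] ⊕ 181 = 231; E(K, 231) = 55.
C[2]: P[2] ⊕ 55 = 149; E(K, 149) = 69.
C[3]: P[3] ⊕ 69 = 88; E(K, 88) = 136.
C[4]: P[4] ⊕ 136 = 110; E(K, 110) = 190.
C[5]: P[5] ⊕ 190 = 65; E(K, 65) = 145.

C[1] = 55, C[2] = 69, C[3] = 136, C[4] = 190, C[5] = 145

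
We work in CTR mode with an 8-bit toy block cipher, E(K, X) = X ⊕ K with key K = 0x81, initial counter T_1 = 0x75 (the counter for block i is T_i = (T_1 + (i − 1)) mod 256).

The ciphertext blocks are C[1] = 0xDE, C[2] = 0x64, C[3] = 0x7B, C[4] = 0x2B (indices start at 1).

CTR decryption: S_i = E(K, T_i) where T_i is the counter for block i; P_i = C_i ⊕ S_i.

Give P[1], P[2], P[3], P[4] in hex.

P[1]: T = 0x75, S = E(K, T) = 0xF4; 0xDE ⊕ 0xF4 = 0x2A.
P[2]: T = 0x76, S = E(K, T) = 0xF7; 0x64 ⊕ 0xF7 = 0x93.
P[3]: T = 0x77, S = E(K, T) = 0xF6; 0x7B ⊕ 0xF6 = 0x8D.
P[4]: T = 0x78, S = E(K, T) = 0xF9; 0x2B ⊕ 0xF9 = 0xD2.

P[1] = 0x2A, P[2] = 0x93, P[3] = 0x8D, P[4] = 0xD2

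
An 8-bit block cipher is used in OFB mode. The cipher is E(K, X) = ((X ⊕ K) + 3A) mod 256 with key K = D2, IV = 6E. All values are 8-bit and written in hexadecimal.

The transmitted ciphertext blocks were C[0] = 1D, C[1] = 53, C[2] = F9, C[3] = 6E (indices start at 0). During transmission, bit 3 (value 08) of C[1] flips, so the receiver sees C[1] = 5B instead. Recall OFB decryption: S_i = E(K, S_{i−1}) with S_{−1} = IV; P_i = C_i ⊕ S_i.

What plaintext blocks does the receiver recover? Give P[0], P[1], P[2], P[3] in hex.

Only C[1] changed, to 5B. In OFB, a change in C_i flips the same bit in P_i only; the keystream is unaffected. Decrypting the received ciphertext:
P[0]: S = E(K, 6E) = F6; 1D ⊕ F6 = EB.
P[1]: S = E(K, F6) = 5E; 5B ⊕ 5E = 05.
P[2]: S = E(K, 5E) = C6; F9 ⊕ C6 = 3F.
P[3]: S = E(K, C6) = 4E; 6E ⊕ 4E = 20.
Blocks that differ from the original plaintext: P[1].

P[0] = EB, P[1] = 05, P[2] = 3F, P[3] = 20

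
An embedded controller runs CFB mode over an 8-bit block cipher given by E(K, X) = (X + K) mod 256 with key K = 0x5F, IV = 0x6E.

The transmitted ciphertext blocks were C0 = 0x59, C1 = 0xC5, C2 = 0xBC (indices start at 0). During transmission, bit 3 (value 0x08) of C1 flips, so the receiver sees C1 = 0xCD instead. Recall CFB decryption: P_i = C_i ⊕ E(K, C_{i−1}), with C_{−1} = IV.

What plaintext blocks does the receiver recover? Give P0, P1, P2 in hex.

P0 = 0x94, P1 = 0x75, P2 = 0x90

Only C1 changed, to 0xCD. In CFB, a change in C_i flips the same bit in P_i and garbles P_{i+1}. Decrypting the received ciphertext:
P0: E(K, 0x6E) = 0xCD; 0x59 ⊕ 0xCD = 0x94.
P1: E(K, 0x59) = 0xB8; 0xCD ⊕ 0xB8 = 0x75.
P2: E(K, 0xCD) = 0x2C; 0xBC ⊕ 0x2C = 0x90.
Blocks that differ from the original plaintext: P1, P2.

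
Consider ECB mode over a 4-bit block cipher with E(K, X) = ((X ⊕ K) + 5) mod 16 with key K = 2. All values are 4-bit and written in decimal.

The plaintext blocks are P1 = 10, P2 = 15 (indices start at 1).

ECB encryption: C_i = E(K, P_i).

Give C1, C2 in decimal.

C1: E(K, 10) = 13.
C2: E(K, 15) = 2.

C1 = 13, C2 = 2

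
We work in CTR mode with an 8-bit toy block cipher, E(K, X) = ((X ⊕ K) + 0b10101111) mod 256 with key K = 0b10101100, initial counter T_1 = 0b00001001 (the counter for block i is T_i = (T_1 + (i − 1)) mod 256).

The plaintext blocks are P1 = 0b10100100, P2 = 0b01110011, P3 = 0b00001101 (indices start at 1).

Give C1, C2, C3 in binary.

C1 = 0b11110000, C2 = 0b00100110, C3 = 0b01011011

CTR encryption: S_i = E(K, T_i) where T_i is the counter for block i; C_i = P_i ⊕ S_i.
C1: T = 0b00001001, S = E(K, T) = 0b01010100; 0b10100100 ⊕ 0b01010100 = 0b11110000.
C2: T = 0b00001010, S = E(K, T) = 0b01010101; 0b01110011 ⊕ 0b01010101 = 0b00100110.
C3: T = 0b00001011, S = E(K, T) = 0b01010110; 0b00001101 ⊕ 0b01010110 = 0b01011011.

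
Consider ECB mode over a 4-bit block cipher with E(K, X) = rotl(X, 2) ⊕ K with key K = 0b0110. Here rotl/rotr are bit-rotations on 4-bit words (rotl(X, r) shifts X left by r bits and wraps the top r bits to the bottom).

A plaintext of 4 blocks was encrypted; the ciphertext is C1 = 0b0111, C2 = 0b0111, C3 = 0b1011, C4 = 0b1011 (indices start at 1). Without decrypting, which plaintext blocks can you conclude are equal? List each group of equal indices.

ECB encrypts each block independently with the same key, so equal ciphertext blocks imply equal plaintext blocks.
C1 = C2 = 0b0111, so P1 = P2.
C3 = C4 = 0b1011, so P3 = P4.

P1 = P2; P3 = P4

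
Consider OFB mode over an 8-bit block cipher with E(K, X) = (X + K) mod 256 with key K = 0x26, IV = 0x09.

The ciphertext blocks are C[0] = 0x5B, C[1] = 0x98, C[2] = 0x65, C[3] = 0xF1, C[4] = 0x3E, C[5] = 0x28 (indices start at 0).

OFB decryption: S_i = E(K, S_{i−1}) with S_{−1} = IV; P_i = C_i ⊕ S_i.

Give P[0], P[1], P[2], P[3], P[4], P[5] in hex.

P[0]: S = E(K, 0x09) = 0x2F; 0x5B ⊕ 0x2F = 0x74.
P[1]: S = E(K, 0x2F) = 0x55; 0x98 ⊕ 0x55 = 0xCD.
P[2]: S = E(K, 0x55) = 0x7B; 0x65 ⊕ 0x7B = 0x1E.
P[3]: S = E(K, 0x7B) = 0xA1; 0xF1 ⊕ 0xA1 = 0x50.
P[4]: S = E(K, 0xA1) = 0xC7; 0x3E ⊕ 0xC7 = 0xF9.
P[5]: S = E(K, 0xC7) = 0xED; 0x28 ⊕ 0xED = 0xC5.

P[0] = 0x74, P[1] = 0xCD, P[2] = 0x1E, P[3] = 0x50, P[4] = 0xF9, P[5] = 0xC5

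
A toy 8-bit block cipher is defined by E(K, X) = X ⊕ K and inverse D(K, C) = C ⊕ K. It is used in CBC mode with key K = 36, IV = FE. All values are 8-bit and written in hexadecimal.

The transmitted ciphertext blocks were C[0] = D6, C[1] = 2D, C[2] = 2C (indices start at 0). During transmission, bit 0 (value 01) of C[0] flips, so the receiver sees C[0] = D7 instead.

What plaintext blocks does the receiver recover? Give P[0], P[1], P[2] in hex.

P[0] = 1F, P[1] = CC, P[2] = 37

CBC decryption: P_i = D(K, C_i) ⊕ C_{i−1}, with C_{−1} = IV.
Only C[0] changed, to D7. In CBC, a change in C_i garbles P_i and flips the same bit in P_{i+1}. Decrypting the received ciphertext:
P[0]: D(K, D7) = E1; E1 ⊕ FE = 1F.
P[1]: D(K, 2D) = 1B; 1B ⊕ D7 = CC.
P[2]: D(K, 2C) = 1A; 1A ⊕ 2D = 37.
Blocks that differ from the original plaintext: P[0], P[1].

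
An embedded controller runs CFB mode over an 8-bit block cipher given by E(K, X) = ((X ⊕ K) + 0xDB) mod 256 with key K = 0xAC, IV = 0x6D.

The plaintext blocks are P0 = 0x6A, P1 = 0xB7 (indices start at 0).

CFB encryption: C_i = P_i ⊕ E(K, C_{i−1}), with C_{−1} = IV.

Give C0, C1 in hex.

C0: E(K, 0x6D) = 0x9C; 0x6A ⊕ 0x9C = 0xF6.
C1: E(K, 0xF6) = 0x35; 0xB7 ⊕ 0x35 = 0x82.

C0 = 0xF6, C1 = 0x82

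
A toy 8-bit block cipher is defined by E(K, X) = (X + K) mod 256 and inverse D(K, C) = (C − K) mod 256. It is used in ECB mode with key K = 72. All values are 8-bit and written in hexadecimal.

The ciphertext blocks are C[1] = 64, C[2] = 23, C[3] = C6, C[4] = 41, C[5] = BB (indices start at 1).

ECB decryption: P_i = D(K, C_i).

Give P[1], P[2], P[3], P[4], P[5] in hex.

P[1] = F2, P[2] = B1, P[3] = 54, P[4] = CF, P[5] = 49

P[1]: D(K, 64) = F2.
P[2]: D(K, 23) = B1.
P[3]: D(K, C6) = 54.
P[4]: D(K, 41) = CF.
P[5]: D(K, BB) = 49.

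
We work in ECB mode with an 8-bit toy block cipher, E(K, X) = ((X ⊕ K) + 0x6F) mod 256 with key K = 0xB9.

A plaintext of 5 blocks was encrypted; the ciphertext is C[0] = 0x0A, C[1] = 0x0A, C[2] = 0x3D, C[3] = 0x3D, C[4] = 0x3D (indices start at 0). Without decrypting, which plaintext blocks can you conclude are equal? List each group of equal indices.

P[0] = P[1]; P[2] = P[3] = P[4]

ECB encrypts each block independently with the same key, so equal ciphertext blocks imply equal plaintext blocks.
C[0] = C[1] = 0x0A, so P[0] = P[1].
C[2] = C[3] = C[4] = 0x3D, so P[2] = P[3] = P[4].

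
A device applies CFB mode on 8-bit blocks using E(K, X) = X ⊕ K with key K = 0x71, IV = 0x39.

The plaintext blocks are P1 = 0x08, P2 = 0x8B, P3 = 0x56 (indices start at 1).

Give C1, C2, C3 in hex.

C1 = 0x40, C2 = 0xBA, C3 = 0x9D

CFB encryption: C_i = P_i ⊕ E(K, C_{i−1}), with C_{0} = IV.
C1: E(K, 0x39) = 0x48; 0x08 ⊕ 0x48 = 0x40.
C2: E(K, 0x40) = 0x31; 0x8B ⊕ 0x31 = 0xBA.
C3: E(K, 0xBA) = 0xCB; 0x56 ⊕ 0xCB = 0x9D.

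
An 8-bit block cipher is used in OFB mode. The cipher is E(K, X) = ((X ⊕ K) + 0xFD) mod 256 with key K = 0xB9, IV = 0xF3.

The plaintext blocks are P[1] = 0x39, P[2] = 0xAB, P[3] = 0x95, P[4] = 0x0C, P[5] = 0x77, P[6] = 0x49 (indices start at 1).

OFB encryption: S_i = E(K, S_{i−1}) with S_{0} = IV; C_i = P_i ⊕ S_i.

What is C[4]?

C[1]: S = E(K, 0xF3) = 0x47; 0x39 ⊕ 0x47 = 0x7E.
C[2]: S = E(K, 0x47) = 0xFB; 0xAB ⊕ 0xFB = 0x50.
C[3]: S = E(K, 0xFB) = 0x3F; 0x95 ⊕ 0x3F = 0xAA.
C[4]: S = E(K, 0x3F) = 0x83; 0x0C ⊕ 0x83 = 0x8F.

C[4] = 0x8F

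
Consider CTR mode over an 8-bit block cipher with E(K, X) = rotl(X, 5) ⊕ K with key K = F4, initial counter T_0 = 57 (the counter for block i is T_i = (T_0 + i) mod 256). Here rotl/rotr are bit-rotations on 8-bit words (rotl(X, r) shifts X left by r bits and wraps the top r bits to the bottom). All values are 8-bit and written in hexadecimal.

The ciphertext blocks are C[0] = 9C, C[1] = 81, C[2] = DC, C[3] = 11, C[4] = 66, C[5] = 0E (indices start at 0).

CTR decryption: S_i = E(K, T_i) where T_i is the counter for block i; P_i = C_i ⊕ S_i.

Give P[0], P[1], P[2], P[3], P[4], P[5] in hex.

P[0]: T = 57, S = E(K, T) = 1E; 9C ⊕ 1E = 82.
P[1]: T = 58, S = E(K, T) = FF; 81 ⊕ FF = 7E.
P[2]: T = 59, S = E(K, T) = DF; DC ⊕ DF = 03.
P[3]: T = 5A, S = E(K, T) = BF; 11 ⊕ BF = AE.
P[4]: T = 5B, S = E(K, T) = 9F; 66 ⊕ 9F = F9.
P[5]: T = 5C, S = E(K, T) = 7F; 0E ⊕ 7F = 71.

P[0] = 82, P[1] = 7E, P[2] = 03, P[3] = AE, P[4] = F9, P[5] = 71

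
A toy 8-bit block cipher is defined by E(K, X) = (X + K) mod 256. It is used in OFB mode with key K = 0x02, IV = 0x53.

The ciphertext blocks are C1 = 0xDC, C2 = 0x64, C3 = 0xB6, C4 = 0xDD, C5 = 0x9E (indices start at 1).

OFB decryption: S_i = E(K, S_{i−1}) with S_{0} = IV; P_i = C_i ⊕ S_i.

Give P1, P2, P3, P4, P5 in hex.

P1: S = E(K, 0x53) = 0x55; 0xDC ⊕ 0x55 = 0x89.
P2: S = E(K, 0x55) = 0x57; 0x64 ⊕ 0x57 = 0x33.
P3: S = E(K, 0x57) = 0x59; 0xB6 ⊕ 0x59 = 0xEF.
P4: S = E(K, 0x59) = 0x5B; 0xDD ⊕ 0x5B = 0x86.
P5: S = E(K, 0x5B) = 0x5D; 0x9E ⊕ 0x5D = 0xC3.

P1 = 0x89, P2 = 0x33, P3 = 0xEF, P4 = 0x86, P5 = 0xC3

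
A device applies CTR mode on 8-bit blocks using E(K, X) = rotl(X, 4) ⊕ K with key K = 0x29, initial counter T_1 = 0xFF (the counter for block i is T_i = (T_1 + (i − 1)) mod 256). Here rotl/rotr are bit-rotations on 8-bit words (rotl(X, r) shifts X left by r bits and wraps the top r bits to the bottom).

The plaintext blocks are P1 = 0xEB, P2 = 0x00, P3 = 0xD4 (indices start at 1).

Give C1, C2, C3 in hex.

CTR encryption: S_i = E(K, T_i) where T_i is the counter for block i; C_i = P_i ⊕ S_i.
C1: T = 0xFF, S = E(K, T) = 0xD6; 0xEB ⊕ 0xD6 = 0x3D.
C2: T = 0x00, S = E(K, T) = 0x29; 0x00 ⊕ 0x29 = 0x29.
C3: T = 0x01, S = E(K, T) = 0x39; 0xD4 ⊕ 0x39 = 0xED.

C1 = 0x3D, C2 = 0x29, C3 = 0xED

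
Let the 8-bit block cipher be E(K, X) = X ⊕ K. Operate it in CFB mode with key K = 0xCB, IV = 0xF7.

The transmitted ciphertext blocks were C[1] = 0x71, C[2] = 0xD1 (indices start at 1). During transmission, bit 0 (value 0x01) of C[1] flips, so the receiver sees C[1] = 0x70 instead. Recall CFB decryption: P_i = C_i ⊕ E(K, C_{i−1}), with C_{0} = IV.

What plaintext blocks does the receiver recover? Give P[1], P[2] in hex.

Only C[1] changed, to 0x70. In CFB, a change in C_i flips the same bit in P_i and garbles P_{i+1}. Decrypting the received ciphertext:
P[1]: E(K, 0xF7) = 0x3C; 0x70 ⊕ 0x3C = 0x4C.
P[2]: E(K, 0x70) = 0xBB; 0xD1 ⊕ 0xBB = 0x6A.
Blocks that differ from the original plaintext: P[1], P[2].

P[1] = 0x4C, P[2] = 0x6A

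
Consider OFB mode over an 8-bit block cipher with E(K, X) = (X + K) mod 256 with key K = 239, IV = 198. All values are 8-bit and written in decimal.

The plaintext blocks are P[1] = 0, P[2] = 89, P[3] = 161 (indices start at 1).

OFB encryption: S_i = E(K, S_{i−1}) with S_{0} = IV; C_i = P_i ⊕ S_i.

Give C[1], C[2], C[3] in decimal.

C[1] = 181, C[2] = 253, C[3] = 50

C[1]: S = E(K, 198) = 181; 0 ⊕ 181 = 181.
C[2]: S = E(K, 181) = 164; 89 ⊕ 164 = 253.
C[3]: S = E(K, 164) = 147; 161 ⊕ 147 = 50.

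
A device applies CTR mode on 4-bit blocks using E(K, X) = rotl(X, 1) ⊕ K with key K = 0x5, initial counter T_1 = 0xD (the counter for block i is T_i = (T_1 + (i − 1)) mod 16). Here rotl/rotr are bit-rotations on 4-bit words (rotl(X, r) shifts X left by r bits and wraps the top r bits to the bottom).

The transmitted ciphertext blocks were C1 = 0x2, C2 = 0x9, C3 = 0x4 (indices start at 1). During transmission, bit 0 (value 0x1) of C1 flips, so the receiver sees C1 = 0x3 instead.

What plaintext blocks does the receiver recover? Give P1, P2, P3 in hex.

P1 = 0xD, P2 = 0x1, P3 = 0xE

CTR decryption: S_i = E(K, T_i) where T_i is the counter for block i; P_i = C_i ⊕ S_i.
Only C1 changed, to 0x3. In CTR, a change in C_i flips the same bit in P_i only; the keystream is unaffected. Decrypting the received ciphertext:
P1: T = 0xD, S = E(K, T) = 0xE; 0x3 ⊕ 0xE = 0xD.
P2: T = 0xE, S = E(K, T) = 0x8; 0x9 ⊕ 0x8 = 0x1.
P3: T = 0xF, S = E(K, T) = 0xA; 0x4 ⊕ 0xA = 0xE.
Blocks that differ from the original plaintext: P1.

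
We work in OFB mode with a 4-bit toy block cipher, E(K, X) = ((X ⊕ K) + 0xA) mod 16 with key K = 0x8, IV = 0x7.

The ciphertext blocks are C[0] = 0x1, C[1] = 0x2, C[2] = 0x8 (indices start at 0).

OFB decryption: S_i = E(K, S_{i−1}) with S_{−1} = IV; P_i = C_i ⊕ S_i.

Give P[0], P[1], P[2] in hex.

P[0]: S = E(K, 0x7) = 0x9; 0x1 ⊕ 0x9 = 0x8.
P[1]: S = E(K, 0x9) = 0xB; 0x2 ⊕ 0xB = 0x9.
P[2]: S = E(K, 0xB) = 0xD; 0x8 ⊕ 0xD = 0x5.

P[0] = 0x8, P[1] = 0x9, P[2] = 0x5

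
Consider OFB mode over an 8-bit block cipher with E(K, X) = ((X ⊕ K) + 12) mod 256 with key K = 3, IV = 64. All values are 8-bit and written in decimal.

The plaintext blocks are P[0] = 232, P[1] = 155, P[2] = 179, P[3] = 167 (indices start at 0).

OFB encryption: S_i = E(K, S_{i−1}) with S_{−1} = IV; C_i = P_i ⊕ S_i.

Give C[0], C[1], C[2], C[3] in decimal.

C[0]: S = E(K, 64) = 79; 232 ⊕ 79 = 167.
C[1]: S = E(K, 79) = 88; 155 ⊕ 88 = 195.
C[2]: S = E(K, 88) = 103; 179 ⊕ 103 = 212.
C[3]: S = E(K, 103) = 112; 167 ⊕ 112 = 215.

C[0] = 167, C[1] = 195, C[2] = 212, C[3] = 215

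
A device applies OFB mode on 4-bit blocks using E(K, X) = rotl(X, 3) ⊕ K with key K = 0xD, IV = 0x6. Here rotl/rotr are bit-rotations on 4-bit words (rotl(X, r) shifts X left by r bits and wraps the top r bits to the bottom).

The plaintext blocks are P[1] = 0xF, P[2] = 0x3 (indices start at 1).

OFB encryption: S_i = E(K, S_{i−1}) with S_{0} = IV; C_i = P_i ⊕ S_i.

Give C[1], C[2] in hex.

C[1]: S = E(K, 0x6) = 0xE; 0xF ⊕ 0xE = 0x1.
C[2]: S = E(K, 0xE) = 0xA; 0x3 ⊕ 0xA = 0x9.

C[1] = 0x1, C[2] = 0x9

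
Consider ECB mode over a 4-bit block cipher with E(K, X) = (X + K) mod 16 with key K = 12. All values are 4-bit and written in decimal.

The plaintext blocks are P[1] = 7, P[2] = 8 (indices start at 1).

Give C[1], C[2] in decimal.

ECB encryption: C_i = E(K, P_i).
C[1]: E(K, 7) = 3.
C[2]: E(K, 8) = 4.

C[1] = 3, C[2] = 4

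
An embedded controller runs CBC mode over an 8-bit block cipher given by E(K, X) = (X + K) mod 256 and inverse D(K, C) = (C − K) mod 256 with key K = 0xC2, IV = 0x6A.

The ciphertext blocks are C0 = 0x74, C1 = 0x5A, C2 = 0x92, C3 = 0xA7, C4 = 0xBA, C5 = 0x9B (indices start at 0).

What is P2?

CBC decryption: P_i = D(K, C_i) ⊕ C_{i−1}, with C_{−1} = IV.
P2: D(K, 0x92) = 0xD0; 0xD0 ⊕ 0x5A = 0x8A.

P2 = 0x8A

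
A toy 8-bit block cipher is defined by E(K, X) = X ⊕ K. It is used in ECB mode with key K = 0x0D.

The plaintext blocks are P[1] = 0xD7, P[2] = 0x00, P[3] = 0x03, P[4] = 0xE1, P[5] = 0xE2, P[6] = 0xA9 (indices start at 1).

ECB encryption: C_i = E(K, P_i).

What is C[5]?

C[5]: E(K, 0xE2) = 0xEF.

C[5] = 0xEF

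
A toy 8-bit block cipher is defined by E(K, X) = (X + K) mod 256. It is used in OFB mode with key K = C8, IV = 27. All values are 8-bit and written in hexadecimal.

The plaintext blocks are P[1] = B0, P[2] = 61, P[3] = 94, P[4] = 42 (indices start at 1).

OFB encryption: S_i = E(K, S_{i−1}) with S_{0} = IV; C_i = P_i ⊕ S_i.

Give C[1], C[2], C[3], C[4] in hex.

C[1]: S = E(K, 27) = EF; B0 ⊕ EF = 5F.
C[2]: S = E(K, EF) = B7; 61 ⊕ B7 = D6.
C[3]: S = E(K, B7) = 7F; 94 ⊕ 7F = EB.
C[4]: S = E(K, 7F) = 47; 42 ⊕ 47 = 05.

C[1] = 5F, C[2] = D6, C[3] = EB, C[4] = 05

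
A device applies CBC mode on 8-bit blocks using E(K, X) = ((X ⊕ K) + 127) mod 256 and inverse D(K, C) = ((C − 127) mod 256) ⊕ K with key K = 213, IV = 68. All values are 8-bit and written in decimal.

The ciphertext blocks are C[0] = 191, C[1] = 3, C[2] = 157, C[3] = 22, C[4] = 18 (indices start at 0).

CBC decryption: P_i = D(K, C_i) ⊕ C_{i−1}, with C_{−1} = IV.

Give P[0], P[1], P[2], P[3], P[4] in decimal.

P[0] = 209, P[1] = 238, P[2] = 200, P[3] = 223, P[4] = 80

P[0]: D(K, 191) = 149; 149 ⊕ 68 = 209.
P[1]: D(K, 3) = 81; 81 ⊕ 191 = 238.
P[2]: D(K, 157) = 203; 203 ⊕ 3 = 200.
P[3]: D(K, 22) = 66; 66 ⊕ 157 = 223.
P[4]: D(K, 18) = 70; 70 ⊕ 22 = 80.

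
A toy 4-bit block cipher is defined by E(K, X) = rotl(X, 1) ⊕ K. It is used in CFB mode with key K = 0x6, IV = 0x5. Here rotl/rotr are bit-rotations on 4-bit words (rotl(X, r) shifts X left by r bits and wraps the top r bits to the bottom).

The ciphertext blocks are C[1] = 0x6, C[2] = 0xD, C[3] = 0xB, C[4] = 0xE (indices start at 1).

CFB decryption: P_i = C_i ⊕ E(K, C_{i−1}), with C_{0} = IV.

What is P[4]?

P[4] = 0xF

P[4]: E(K, 0xB) = 0x1; 0xE ⊕ 0x1 = 0xF.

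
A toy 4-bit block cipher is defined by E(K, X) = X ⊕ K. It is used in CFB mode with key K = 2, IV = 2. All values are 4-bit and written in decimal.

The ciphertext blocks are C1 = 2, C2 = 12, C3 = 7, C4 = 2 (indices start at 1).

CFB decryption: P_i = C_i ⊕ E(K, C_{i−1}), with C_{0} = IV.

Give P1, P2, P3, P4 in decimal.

P1 = 2, P2 = 12, P3 = 9, P4 = 7

P1: E(K, 2) = 0; 2 ⊕ 0 = 2.
P2: E(K, 2) = 0; 12 ⊕ 0 = 12.
P3: E(K, 12) = 14; 7 ⊕ 14 = 9.
P4: E(K, 7) = 5; 2 ⊕ 5 = 7.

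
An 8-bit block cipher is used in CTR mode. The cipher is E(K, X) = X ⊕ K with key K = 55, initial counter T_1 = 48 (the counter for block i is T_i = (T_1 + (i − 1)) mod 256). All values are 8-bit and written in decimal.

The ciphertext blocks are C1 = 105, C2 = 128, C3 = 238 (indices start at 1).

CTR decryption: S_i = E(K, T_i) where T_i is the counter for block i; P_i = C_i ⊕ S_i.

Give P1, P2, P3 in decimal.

P1 = 110, P2 = 134, P3 = 235

P1: T = 48, S = E(K, T) = 7; 105 ⊕ 7 = 110.
P2: T = 49, S = E(K, T) = 6; 128 ⊕ 6 = 134.
P3: T = 50, S = E(K, T) = 5; 238 ⊕ 5 = 235.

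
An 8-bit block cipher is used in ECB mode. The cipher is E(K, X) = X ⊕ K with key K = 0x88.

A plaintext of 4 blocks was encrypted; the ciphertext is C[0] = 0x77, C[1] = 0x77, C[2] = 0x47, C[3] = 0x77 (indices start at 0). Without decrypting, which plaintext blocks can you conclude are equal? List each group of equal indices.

P[0] = P[1] = P[3]

ECB encrypts each block independently with the same key, so equal ciphertext blocks imply equal plaintext blocks.
C[0] = C[1] = C[3] = 0x77, so P[0] = P[1] = P[3].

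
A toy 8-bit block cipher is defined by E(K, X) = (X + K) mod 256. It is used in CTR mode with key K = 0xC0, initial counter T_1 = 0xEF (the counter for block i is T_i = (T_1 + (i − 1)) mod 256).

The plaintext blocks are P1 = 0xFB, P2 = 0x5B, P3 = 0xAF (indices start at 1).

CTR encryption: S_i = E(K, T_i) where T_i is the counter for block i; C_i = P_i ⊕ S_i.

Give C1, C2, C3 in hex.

C1 = 0x54, C2 = 0xEB, C3 = 0x1E

C1: T = 0xEF, S = E(K, T) = 0xAF; 0xFB ⊕ 0xAF = 0x54.
C2: T = 0xF0, S = E(K, T) = 0xB0; 0x5B ⊕ 0xB0 = 0xEB.
C3: T = 0xF1, S = E(K, T) = 0xB1; 0xAF ⊕ 0xB1 = 0x1E.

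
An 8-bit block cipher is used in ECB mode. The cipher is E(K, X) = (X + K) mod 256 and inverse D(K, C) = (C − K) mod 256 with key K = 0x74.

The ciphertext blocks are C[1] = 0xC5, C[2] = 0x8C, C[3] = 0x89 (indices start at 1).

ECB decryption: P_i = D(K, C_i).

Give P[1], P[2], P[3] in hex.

P[1] = 0x51, P[2] = 0x18, P[3] = 0x15

P[1]: D(K, 0xC5) = 0x51.
P[2]: D(K, 0x8C) = 0x18.
P[3]: D(K, 0x89) = 0x15.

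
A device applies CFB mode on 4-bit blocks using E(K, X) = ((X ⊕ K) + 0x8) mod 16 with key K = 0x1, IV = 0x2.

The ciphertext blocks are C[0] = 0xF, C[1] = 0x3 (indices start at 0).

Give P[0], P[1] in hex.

P[0] = 0x4, P[1] = 0x5

CFB decryption: P_i = C_i ⊕ E(K, C_{i−1}), with C_{−1} = IV.
P[0]: E(K, 0x2) = 0xB; 0xF ⊕ 0xB = 0x4.
P[1]: E(K, 0xF) = 0x6; 0x3 ⊕ 0x6 = 0x5.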